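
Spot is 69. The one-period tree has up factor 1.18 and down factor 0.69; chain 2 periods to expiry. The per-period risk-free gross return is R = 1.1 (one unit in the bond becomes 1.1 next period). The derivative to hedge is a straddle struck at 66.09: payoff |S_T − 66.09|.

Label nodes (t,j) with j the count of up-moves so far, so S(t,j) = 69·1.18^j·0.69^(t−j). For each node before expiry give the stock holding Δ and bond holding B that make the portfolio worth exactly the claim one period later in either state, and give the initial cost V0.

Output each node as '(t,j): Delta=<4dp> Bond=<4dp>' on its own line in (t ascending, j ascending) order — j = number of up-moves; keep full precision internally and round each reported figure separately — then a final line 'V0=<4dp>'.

(0,0): Delta=0.3493 Bond=-3.7782
(1,0): Delta=-1.0000 Bond=60.0818
(1,1): Delta=0.5032 Bond=-16.6902
V0=20.3201

Risk-neutral probability p* = (R−d)/(u−d) = (1.1−0.69)/(1.18−0.69) = 0.8367.
At expiry t=2: V(2,0)=33.2391, V(2,1)=9.9102, V(2,2)=29.9856
  t=1,j=0: stock 47.6100 → up 56.1798 (V=9.9102), down 32.8509 (V=33.2391). Price 12.4718; hedge Δ=-1.0000, bond B=60.0818.
  t=1,j=1: stock 81.4200 → up 96.0756 (V=29.9856), down 56.1798 (V=9.9102). Price 24.2800; hedge Δ=0.5032, bond B=-16.6902.
  t=0,j=0: stock 69.0000 → up 81.4200 (V=24.2800), down 47.6100 (V=12.4718). Price 20.3201; hedge Δ=0.3493, bond B=-3.7782.
The time-0 hedge costs 20.3201, which is the no-arbitrage price.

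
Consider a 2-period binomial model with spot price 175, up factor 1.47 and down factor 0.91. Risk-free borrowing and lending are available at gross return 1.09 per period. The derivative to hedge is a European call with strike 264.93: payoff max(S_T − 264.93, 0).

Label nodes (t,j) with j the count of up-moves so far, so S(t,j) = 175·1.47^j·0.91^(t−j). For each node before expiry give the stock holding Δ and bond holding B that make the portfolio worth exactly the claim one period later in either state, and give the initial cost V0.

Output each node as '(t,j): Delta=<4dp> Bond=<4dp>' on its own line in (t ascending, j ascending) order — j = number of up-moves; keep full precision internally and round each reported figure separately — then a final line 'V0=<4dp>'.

The replicating-portfolio and risk-neutral prices coincide; use p* = (1.09−0.91)/(1.47−0.91) = 0.3214 for the latter.
Terminal payoffs: V(2,0)=0.0000, V(2,1)=0.0000, V(2,2)=113.2275
Node (1,0) S=159.2500: V=(p*·0.0000+(1−p*)·0.0000)/1.09=0.0000; Δ=(0.0000−0.0000)/(234.0975−144.9175)=0.0000; B=V−Δ·S=0.0000
Node (1,1) S=257.2500: V=(p*·113.2275+(1−p*)·0.0000)/1.09=33.3895; Δ=(113.2275−0.0000)/(378.1575−234.0975)=0.7860; B=V−Δ·S=-168.8025
Node (0,0) S=175.0000: V=(p*·33.3895+(1−p*)·0.0000)/1.09=9.8462; Δ=(33.3895−0.0000)/(257.2500−159.2500)=0.3407; B=V−Δ·S=-49.7779
Self-financing check: at every node Δ·S+B equals the discounted successor values.

(0,0): Delta=0.3407 Bond=-49.7779
(1,0): Delta=0.0000 Bond=0.0000
(1,1): Delta=0.7860 Bond=-168.8025
V0=9.8462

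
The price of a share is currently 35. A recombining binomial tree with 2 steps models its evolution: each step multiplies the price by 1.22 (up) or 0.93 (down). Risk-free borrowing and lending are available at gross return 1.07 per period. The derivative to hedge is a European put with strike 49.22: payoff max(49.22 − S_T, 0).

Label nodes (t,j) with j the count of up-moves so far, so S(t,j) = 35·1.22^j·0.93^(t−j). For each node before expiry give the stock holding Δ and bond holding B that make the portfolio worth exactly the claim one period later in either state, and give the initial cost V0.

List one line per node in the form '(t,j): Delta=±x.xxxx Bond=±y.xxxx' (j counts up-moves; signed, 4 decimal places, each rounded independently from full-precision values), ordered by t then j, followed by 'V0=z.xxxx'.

The replicating-portfolio and risk-neutral prices coincide; use p* = (1.07−0.93)/(1.22−0.93) = 0.4828 for the latter.
Payoff layer (t=2): V(2,0)=18.9485, V(2,1)=9.5090, V(2,2)=0.0000
(1,0): S=32.5500. Δ = (V_up−V_dn)/(S_up−S_dn) = (9.5090−18.9485)/(39.7110−30.2715) = -1.0000. V = [p*·9.5090 + (1−p*)·18.9485]/1.07 = 13.4500. B = V − Δ·S = 46.0000.
(1,1): S=42.7000. Δ = (V_up−V_dn)/(S_up−S_dn) = (0.0000−9.5090)/(52.0940−39.7110) = -0.7679. V = [p*·0.0000 + (1−p*)·9.5090]/1.07 = 4.5967. B = V − Δ·S = 37.3863.
(0,0): S=35.0000. Δ = (V_up−V_dn)/(S_up−S_dn) = (4.5967−13.4500)/(42.7000−32.5500) = -0.8722. V = [p*·4.5967 + (1−p*)·13.4500]/1.07 = 8.5757. B = V − Δ·S = 39.1044.
Root portfolio cost Δ·35+B reproduces V0=8.5757.

(0,0): Delta=-0.8722 Bond=39.1044
(1,0): Delta=-1.0000 Bond=46.0000
(1,1): Delta=-0.7679 Bond=37.3863
V0=8.5757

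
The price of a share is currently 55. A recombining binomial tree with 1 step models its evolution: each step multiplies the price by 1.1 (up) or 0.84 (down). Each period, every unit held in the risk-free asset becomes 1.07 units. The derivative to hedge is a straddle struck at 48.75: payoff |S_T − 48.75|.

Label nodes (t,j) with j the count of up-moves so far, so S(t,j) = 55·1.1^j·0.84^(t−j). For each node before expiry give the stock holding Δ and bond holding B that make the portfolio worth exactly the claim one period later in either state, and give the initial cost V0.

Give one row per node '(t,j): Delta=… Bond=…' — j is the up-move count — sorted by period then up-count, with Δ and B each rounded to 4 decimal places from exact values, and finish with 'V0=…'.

Under the risk-neutral measure, an up-move has probability p* = (R−d)/(u−d) = 0.8846 and values discount at R = 1.07.
Terminal values V(1,·): V(1,0)=2.5500, V(1,1)=11.7500
Node (0,0) S=55.0000: V=(p*·11.7500+(1−p*)·2.5500)/1.07=9.9892; Δ=(11.7500−2.5500)/(60.5000−46.2000)=0.6434; B=V−Δ·S=-25.3954
Self-financing check: at every node Δ·S+B equals the discounted successor values.

(0,0): Delta=0.6434 Bond=-25.3954
V0=9.9892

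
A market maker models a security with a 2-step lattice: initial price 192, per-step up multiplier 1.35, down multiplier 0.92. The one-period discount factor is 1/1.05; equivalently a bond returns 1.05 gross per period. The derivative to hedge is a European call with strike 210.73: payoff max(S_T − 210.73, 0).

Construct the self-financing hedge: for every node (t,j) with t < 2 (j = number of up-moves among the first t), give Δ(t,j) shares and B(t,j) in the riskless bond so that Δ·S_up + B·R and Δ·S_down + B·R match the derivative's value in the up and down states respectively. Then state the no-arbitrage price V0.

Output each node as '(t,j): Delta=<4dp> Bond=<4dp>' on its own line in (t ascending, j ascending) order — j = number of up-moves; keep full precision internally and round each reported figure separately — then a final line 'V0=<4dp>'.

(0,0): Delta=0.6119 Bond=-95.3357
(1,0): Delta=0.3651 Bond=-56.5122
(1,1): Delta=1.0000 Bond=-200.6952
V0=22.1512

The replicating-portfolio and risk-neutral prices coincide; use p* = (1.05−0.92)/(1.35−0.92) = 0.3023 for the latter.
Terminal payoffs: V(2,0)=0.0000, V(2,1)=27.7340, V(2,2)=139.1900
Node (1,0) S=176.6400: V=(p*·27.7340+(1−p*)·0.0000)/1.05=7.9854; Δ=(27.7340−0.0000)/(238.4640−162.5088)=0.3651; B=V−Δ·S=-56.5122
Node (1,1) S=259.2000: V=(p*·139.1900+(1−p*)·27.7340)/1.05=58.5048; Δ=(139.1900−27.7340)/(349.9200−238.4640)=1.0000; B=V−Δ·S=-200.6952
Node (0,0) S=192.0000: V=(p*·58.5048+(1−p*)·7.9854)/1.05=22.1512; Δ=(58.5048−7.9854)/(259.2000−176.6400)=0.6119; B=V−Δ·S=-95.3357
Root portfolio cost Δ·192+B reproduces V0=22.1512.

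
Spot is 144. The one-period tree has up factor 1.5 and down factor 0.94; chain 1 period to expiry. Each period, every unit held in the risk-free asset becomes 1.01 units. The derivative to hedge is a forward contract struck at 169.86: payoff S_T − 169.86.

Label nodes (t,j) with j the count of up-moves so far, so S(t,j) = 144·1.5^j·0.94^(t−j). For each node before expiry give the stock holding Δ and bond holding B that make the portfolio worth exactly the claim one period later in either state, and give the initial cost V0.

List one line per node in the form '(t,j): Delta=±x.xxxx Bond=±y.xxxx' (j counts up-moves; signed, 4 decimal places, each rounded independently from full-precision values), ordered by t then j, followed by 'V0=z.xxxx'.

(0,0): Delta=1.0000 Bond=-168.1782
V0=-24.1782

No-arbitrage ⇒ martingale measure with p* = (R−d)/(u−d) = 0.1250.
Payoff layer (t=1): V(1,0)=-34.5000, V(1,1)=46.1400
Node (0,0) S=144.0000: V=(p*·46.1400+(1−p*)·-34.5000)/1.01=-24.1782; Δ=(46.1400−-34.5000)/(216.0000−135.3600)=1.0000; B=V−Δ·S=-168.1782
Each (Δ,B) replicates both successor values, so the strategy is self-financing and V0 is arbitrage-free.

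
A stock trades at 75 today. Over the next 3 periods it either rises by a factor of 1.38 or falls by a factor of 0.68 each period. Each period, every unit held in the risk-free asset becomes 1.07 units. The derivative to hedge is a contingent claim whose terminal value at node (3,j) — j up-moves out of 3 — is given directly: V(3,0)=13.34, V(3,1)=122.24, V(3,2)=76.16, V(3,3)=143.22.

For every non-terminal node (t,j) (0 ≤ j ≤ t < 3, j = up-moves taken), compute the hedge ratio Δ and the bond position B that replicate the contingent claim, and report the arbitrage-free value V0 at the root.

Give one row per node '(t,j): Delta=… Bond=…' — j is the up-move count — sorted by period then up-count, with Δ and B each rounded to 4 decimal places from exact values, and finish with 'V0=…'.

(0,0): Delta=0.3233 Bond=55.2628
(1,0): Delta=0.5904 Bond=45.5090
(1,1): Delta=0.2187 Bond=69.9591
(2,0): Delta=4.4859 Bond=-86.4005
(2,1): Delta=-0.9353 Bond=156.0780
(2,2): Delta=0.6707 Bond=10.2953
V0=79.5127

The replicating-portfolio and risk-neutral prices coincide; use p* = (1.07−0.68)/(1.38−0.68) = 0.5571 for the latter.
Terminal payoffs: V(3,0)=13.3400, V(3,1)=122.2400, V(3,2)=76.1600, V(3,3)=143.2200
Node (2,0) S=34.6800: V=(p*·122.2400+(1−p*)·13.3400)/1.07=69.1709; Δ=(122.2400−13.3400)/(47.8584−23.5824)=4.4859; B=V−Δ·S=-86.4005
Node (2,1) S=70.3800: V=(p*·76.1600+(1−p*)·122.2400)/1.07=90.2494; Δ=(76.1600−122.2400)/(97.1244−47.8584)=-0.9353; B=V−Δ·S=156.0780
Node (2,2) S=142.8300: V=(p*·143.2200+(1−p*)·76.1600)/1.07=106.0953; Δ=(143.2200−76.1600)/(197.1054−97.1244)=0.6707; B=V−Δ·S=10.2953
Node (1,0) S=51.0000: V=(p*·90.2494+(1−p*)·69.1709)/1.07=75.6212; Δ=(90.2494−69.1709)/(70.3800−34.6800)=0.5904; B=V−Δ·S=45.5090
Node (1,1) S=103.5000: V=(p*·106.0953+(1−p*)·90.2494)/1.07=92.5961; Δ=(106.0953−90.2494)/(142.8300−70.3800)=0.2187; B=V−Δ·S=69.9591
Node (0,0) S=75.0000: V=(p*·92.5961+(1−p*)·75.6212)/1.07=79.5127; Δ=(92.5961−75.6212)/(103.5000−51.0000)=0.3233; B=V−Δ·S=55.2628
Check: Δ(0,0)·S0 + B(0,0) = 79.5127 = V0.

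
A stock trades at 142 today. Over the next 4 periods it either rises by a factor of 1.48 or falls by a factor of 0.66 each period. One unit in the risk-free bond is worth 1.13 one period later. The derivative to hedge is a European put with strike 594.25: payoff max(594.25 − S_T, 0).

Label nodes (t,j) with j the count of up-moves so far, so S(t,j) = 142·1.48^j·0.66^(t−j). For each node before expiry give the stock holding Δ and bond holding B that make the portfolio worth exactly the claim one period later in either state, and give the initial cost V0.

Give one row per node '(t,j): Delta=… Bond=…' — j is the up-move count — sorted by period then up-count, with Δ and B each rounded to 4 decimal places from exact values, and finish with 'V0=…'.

No-arbitrage ⇒ martingale measure with p* = (R−d)/(u−d) = 0.5732.
Terminal payoffs: V(4,0)=567.3059, V(4,1)=533.8298, V(4,2)=458.7624, V(4,3)=290.4293, V(4,4)=0.0000
  t=3,j=0: stock 40.8244 → up 60.4202 (V=533.8298), down 26.9441 (V=567.3059). Price 485.0605; hedge Δ=-1.0000, bond B=525.8850.
  t=3,j=1: stock 91.5457 → up 135.4876 (V=458.7624), down 60.4202 (V=533.8298). Price 434.3393; hedge Δ=-1.0000, bond B=525.8850.
  t=3,j=2: stock 205.2843 → up 303.8207 (V=290.4293), down 135.4876 (V=458.7624). Price 320.6007; hedge Δ=-1.0000, bond B=525.8850.
  t=3,j=3: stock 460.3345 → up 681.2950 (V=0.0000), down 303.8207 (V=290.4293). Price 109.7024; hedge Δ=-0.7694, bond B=463.8844.
  t=2,j=0: stock 61.8552 → up 91.5457 (V=434.3393), down 40.8244 (V=485.0605). Price 403.5297; hedge Δ=-1.0000, bond B=465.3849.
  t=2,j=1: stock 138.7056 → up 205.2843 (V=320.6007), down 91.5457 (V=434.3393). Price 326.6793; hedge Δ=-1.0000, bond B=465.3849.
  t=2,j=2: stock 311.0368 → up 460.3345 (V=109.7024), down 205.2843 (V=320.6007). Price 176.7433; hedge Δ=-0.8269, bond B=433.9363.
  t=1,j=0: stock 93.7200 → up 138.7056 (V=326.6793), down 61.8552 (V=403.5297). Price 318.1251; hedge Δ=-1.0000, bond B=411.8451.
  t=1,j=1: stock 210.1600 → up 311.0368 (V=176.7433), down 138.7056 (V=326.6793). Price 213.0446; hedge Δ=-0.8700, bond B=395.8934.
  t=0,j=0: stock 142.0000 → up 210.1600 (V=213.0446), down 93.7200 (V=318.1251). Price 228.2266; hedge Δ=-0.9024, bond B=356.3735.
Check: Δ(0,0)·S0 + B(0,0) = 228.2266 = V0.

(0,0): Delta=-0.9024 Bond=356.3735
(1,0): Delta=-1.0000 Bond=411.8451
(1,1): Delta=-0.8700 Bond=395.8934
(2,0): Delta=-1.0000 Bond=465.3849
(2,1): Delta=-1.0000 Bond=465.3849
(2,2): Delta=-0.8269 Bond=433.9363
(3,0): Delta=-1.0000 Bond=525.8850
(3,1): Delta=-1.0000 Bond=525.8850
(3,2): Delta=-1.0000 Bond=525.8850
(3,3): Delta=-0.7694 Bond=463.8844
V0=228.2266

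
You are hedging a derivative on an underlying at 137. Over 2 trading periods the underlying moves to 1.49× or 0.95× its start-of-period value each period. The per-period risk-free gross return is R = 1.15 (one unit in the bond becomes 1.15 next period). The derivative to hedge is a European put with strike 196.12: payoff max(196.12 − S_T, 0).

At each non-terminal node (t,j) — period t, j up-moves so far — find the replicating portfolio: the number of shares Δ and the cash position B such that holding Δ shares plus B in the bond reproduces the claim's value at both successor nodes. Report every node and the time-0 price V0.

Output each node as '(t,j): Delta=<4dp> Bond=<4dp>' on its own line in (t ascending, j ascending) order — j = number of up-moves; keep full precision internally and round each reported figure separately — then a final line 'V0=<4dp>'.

No-arbitrage ⇒ martingale measure with p* = (R−d)/(u−d) = 0.3704.
Terminal values V(2,·): V(2,0)=72.4775, V(2,1)=2.1965, V(2,2)=0.0000
(1,0): S=130.1500. Δ = (V_up−V_dn)/(S_up−S_dn) = (2.1965−72.4775)/(193.9235−123.6425) = -1.0000. V = [p*·2.1965 + (1−p*)·72.4775]/1.15 = 40.3891. B = V − Δ·S = 170.5391.
(1,1): S=204.1300. Δ = (V_up−V_dn)/(S_up−S_dn) = (0.0000−2.1965)/(304.1537−193.9235) = -0.0199. V = [p*·0.0000 + (1−p*)·2.1965]/1.15 = 1.2026. B = V − Δ·S = 5.2702.
(0,0): S=137.0000. Δ = (V_up−V_dn)/(S_up−S_dn) = (1.2026−40.3891)/(204.1300−130.1500) = -0.5297. V = [p*·1.2026 + (1−p*)·40.3891]/1.15 = 22.5005. B = V − Δ·S = 95.0682.
Each (Δ,B) replicates both successor values, so the strategy is self-financing and V0 is arbitrage-free.

(0,0): Delta=-0.5297 Bond=95.0682
(1,0): Delta=-1.0000 Bond=170.5391
(1,1): Delta=-0.0199 Bond=5.2702
V0=22.5005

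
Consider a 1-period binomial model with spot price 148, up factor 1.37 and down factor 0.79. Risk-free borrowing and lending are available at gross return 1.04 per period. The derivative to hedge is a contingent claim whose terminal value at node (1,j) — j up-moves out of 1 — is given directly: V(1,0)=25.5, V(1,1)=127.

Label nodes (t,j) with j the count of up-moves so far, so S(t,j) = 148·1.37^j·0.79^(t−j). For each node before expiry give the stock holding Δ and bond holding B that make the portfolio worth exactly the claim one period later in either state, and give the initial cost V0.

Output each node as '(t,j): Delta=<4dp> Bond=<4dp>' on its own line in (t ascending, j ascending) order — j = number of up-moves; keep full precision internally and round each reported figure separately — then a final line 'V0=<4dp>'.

(0,0): Delta=1.1824 Bond=-108.4135
V0=66.5865

The replicating-portfolio and risk-neutral prices coincide; use p* = (1.04−0.79)/(1.37−0.79) = 0.4310 for the latter.
Terminal payoffs: V(1,0)=25.5000, V(1,1)=127.0000
Node (0,0) S=148.0000: V=(p*·127.0000+(1−p*)·25.5000)/1.04=66.5865; Δ=(127.0000−25.5000)/(202.7600−116.9200)=1.1824; B=V−Δ·S=-108.4135
Root portfolio cost Δ·148+B reproduces V0=66.5865.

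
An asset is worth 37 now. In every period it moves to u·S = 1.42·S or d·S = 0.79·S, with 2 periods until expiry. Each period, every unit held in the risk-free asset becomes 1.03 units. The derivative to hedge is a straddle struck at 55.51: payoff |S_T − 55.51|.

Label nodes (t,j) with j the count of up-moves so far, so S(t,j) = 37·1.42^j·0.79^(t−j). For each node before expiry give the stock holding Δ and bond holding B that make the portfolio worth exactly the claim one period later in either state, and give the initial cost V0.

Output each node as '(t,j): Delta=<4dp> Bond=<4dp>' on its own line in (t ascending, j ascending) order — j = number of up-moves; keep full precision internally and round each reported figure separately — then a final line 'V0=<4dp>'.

(0,0): Delta=-0.3940 Bond=35.1257
(1,0): Delta=-1.0000 Bond=53.8932
(1,1): Delta=0.1539 Bond=7.3946
V0=20.5482

Risk-neutral probability p* = (R−d)/(u−d) = (1.03−0.79)/(1.42−0.79) = 0.3810.
Payoff layer (t=2): V(2,0)=32.4183, V(2,1)=14.0034, V(2,2)=19.0968
(1,0): S=29.2300. Δ = (V_up−V_dn)/(S_up−S_dn) = (14.0034−32.4183)/(41.5066−23.0917) = -1.0000. V = [p*·14.0034 + (1−p*)·32.4183]/1.03 = 24.6632. B = V − Δ·S = 53.8932.
(1,1): S=52.5400. Δ = (V_up−V_dn)/(S_up−S_dn) = (19.0968−14.0034)/(74.6068−41.5066) = 0.1539. V = [p*·19.0968 + (1−p*)·14.0034]/1.03 = 15.4794. B = V − Δ·S = 7.3946.
(0,0): S=37.0000. Δ = (V_up−V_dn)/(S_up−S_dn) = (15.4794−24.6632)/(52.5400−29.2300) = -0.3940. V = [p*·15.4794 + (1−p*)·24.6632]/1.03 = 20.5482. B = V − Δ·S = 35.1257.
Each (Δ,B) replicates both successor values, so the strategy is self-financing and V0 is arbitrage-free.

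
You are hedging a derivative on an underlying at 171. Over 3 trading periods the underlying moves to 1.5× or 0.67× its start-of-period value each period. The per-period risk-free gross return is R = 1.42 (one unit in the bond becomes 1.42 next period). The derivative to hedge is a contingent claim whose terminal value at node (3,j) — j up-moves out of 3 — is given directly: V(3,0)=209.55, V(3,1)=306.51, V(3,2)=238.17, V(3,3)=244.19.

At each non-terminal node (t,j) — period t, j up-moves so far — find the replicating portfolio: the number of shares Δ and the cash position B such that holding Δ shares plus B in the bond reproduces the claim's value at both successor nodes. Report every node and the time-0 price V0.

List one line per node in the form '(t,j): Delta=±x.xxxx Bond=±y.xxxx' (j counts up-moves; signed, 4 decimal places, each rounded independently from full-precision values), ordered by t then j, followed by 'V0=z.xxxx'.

(0,0): Delta=-0.0213 Bond=88.9616
(1,0): Delta=-0.3881 Bond=168.3541
(1,1): Delta=-0.0038 Bond=121.8424
(2,0): Delta=1.5218 Bond=92.4515
(2,1): Delta=-0.4791 Bond=254.7014
(2,2): Delta=0.0189 Bond=164.3032
V0=85.3240

Under the risk-neutral measure, an up-move has probability p* = (R−d)/(u−d) = 0.9036 and values discount at R = 1.42.
Terminal payoffs: V(3,0)=209.5500, V(3,1)=306.5100, V(3,2)=238.1700, V(3,3)=244.1900
  t=2,j=0: stock 76.7619 → up 115.1429 (V=306.5100), down 51.4305 (V=209.5500). Price 209.2707; hedge Δ=1.5218, bond B=92.4515.
  t=2,j=1: stock 171.8550 → up 257.7825 (V=238.1700), down 115.1429 (V=306.5100). Price 172.3641; hedge Δ=-0.4791, bond B=254.7014.
  t=2,j=2: stock 384.7500 → up 577.1250 (V=244.1900), down 257.7825 (V=238.1700). Price 171.5562; hedge Δ=0.0189, bond B=164.3032.
  t=1,j=0: stock 114.5700 → up 171.8550 (V=172.3641), down 76.7619 (V=209.2707). Price 123.8883; hedge Δ=-0.3881, bond B=168.3541.
  t=1,j=1: stock 256.5000 → up 384.7500 (V=171.5562), down 171.8550 (V=172.3641). Price 120.8690; hedge Δ=-0.0038, bond B=121.8424.
  t=0,j=0: stock 171.0000 → up 256.5000 (V=120.8690), down 114.5700 (V=123.8883). Price 85.3240; hedge Δ=-0.0213, bond B=88.9616.
Each (Δ,B) replicates both successor values, so the strategy is self-financing and V0 is arbitrage-free.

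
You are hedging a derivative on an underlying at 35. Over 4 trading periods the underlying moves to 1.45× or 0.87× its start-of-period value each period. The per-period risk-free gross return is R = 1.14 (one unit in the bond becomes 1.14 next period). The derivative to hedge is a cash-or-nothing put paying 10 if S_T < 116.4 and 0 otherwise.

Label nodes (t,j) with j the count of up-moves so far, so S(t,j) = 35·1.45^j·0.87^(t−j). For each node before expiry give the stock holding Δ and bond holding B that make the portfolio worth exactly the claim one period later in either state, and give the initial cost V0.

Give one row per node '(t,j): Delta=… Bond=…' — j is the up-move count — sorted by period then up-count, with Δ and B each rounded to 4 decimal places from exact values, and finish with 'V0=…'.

(0,0): Delta=-0.0335 Bond=6.8167
(1,0): Delta=0.0000 Bond=6.7497
(1,1): Delta=-0.0566 Bond=8.9438
(2,0): Delta=0.0000 Bond=7.6947
(2,1): Delta=0.0000 Bond=7.6947
(2,2): Delta=-0.0957 Bond=13.0677
(3,0): Delta=0.0000 Bond=8.7719
(3,1): Delta=0.0000 Bond=8.7719
(3,2): Delta=0.0000 Bond=8.7719
(3,3): Delta=-0.1616 Bond=21.9298
V0=5.6428

The replicating-portfolio and risk-neutral prices coincide; use p* = (1.14−0.87)/(1.45−0.87) = 0.4655 for the latter.
Terminal payoffs: V(4,0)=10.0000, V(4,1)=10.0000, V(4,2)=10.0000, V(4,3)=10.0000, V(4,4)=0.0000
Node (3,0) S=23.0476: V=(p*·10.0000+(1−p*)·10.0000)/1.14=8.7719; Δ=(10.0000−10.0000)/(33.4190−20.0514)=0.0000; B=V−Δ·S=8.7719
Node (3,1) S=38.4127: V=(p*·10.0000+(1−p*)·10.0000)/1.14=8.7719; Δ=(10.0000−10.0000)/(55.6984−33.4190)=0.0000; B=V−Δ·S=8.7719
Node (3,2) S=64.0211: V=(p*·10.0000+(1−p*)·10.0000)/1.14=8.7719; Δ=(10.0000−10.0000)/(92.8306−55.6984)=0.0000; B=V−Δ·S=8.7719
Node (3,3) S=106.7019: V=(p*·0.0000+(1−p*)·10.0000)/1.14=4.6884; Δ=(0.0000−10.0000)/(154.7177−92.8306)=-0.1616; B=V−Δ·S=21.9298
Node (2,0) S=26.4915: V=(p*·8.7719+(1−p*)·8.7719)/1.14=7.6947; Δ=(8.7719−8.7719)/(38.4127−23.0476)=0.0000; B=V−Δ·S=7.6947
Node (2,1) S=44.1525: V=(p*·8.7719+(1−p*)·8.7719)/1.14=7.6947; Δ=(8.7719−8.7719)/(64.0211−38.4127)=0.0000; B=V−Δ·S=7.6947
Node (2,2) S=73.5875: V=(p*·4.6884+(1−p*)·8.7719)/1.14=6.0272; Δ=(4.6884−8.7719)/(106.7019−64.0211)=-0.0957; B=V−Δ·S=13.0677
Node (1,0) S=30.4500: V=(p*·7.6947+(1−p*)·7.6947)/1.14=6.7497; Δ=(7.6947−7.6947)/(44.1525−26.4915)=0.0000; B=V−Δ·S=6.7497
Node (1,1) S=50.7500: V=(p*·6.0272+(1−p*)·7.6947)/1.14=6.0688; Δ=(6.0272−7.6947)/(73.5875−44.1525)=-0.0566; B=V−Δ·S=8.9438
Node (0,0) S=35.0000: V=(p*·6.0688+(1−p*)·6.7497)/1.14=5.6428; Δ=(6.0688−6.7497)/(50.7500−30.4500)=-0.0335; B=V−Δ·S=6.8167
Each (Δ,B) replicates both successor values, so the strategy is self-financing and V0 is arbitrage-free.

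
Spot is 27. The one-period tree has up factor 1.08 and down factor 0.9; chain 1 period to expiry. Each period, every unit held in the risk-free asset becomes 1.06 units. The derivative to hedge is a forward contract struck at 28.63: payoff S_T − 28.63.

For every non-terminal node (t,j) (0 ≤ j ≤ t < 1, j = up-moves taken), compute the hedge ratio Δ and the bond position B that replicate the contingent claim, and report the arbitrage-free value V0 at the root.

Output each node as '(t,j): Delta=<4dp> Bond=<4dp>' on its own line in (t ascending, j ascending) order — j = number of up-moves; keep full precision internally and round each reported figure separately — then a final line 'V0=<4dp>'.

(0,0): Delta=1.0000 Bond=-27.0094
V0=-0.0094

Risk-neutral probability p* = (R−d)/(u−d) = (1.06−0.9)/(1.08−0.9) = 0.8889.
At expiry t=1: V(1,0)=-4.3300, V(1,1)=0.5300
Node (0,0) S=27.0000: V=(p*·0.5300+(1−p*)·-4.3300)/1.06=-0.0094; Δ=(0.5300−-4.3300)/(29.1600−24.3000)=1.0000; B=V−Δ·S=-27.0094
Check: Δ(0,0)·S0 + B(0,0) = -0.0094 = V0.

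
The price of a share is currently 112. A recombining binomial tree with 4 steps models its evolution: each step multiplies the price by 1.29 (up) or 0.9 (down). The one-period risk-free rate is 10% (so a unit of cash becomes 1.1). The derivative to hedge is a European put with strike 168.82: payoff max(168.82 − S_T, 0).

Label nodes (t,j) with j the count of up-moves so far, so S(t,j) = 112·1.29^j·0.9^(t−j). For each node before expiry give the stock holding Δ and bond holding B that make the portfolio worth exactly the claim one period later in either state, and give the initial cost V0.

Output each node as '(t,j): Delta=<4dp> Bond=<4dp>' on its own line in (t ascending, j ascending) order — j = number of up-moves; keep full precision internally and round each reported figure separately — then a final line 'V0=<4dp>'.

(0,0): Delta=-0.4680 Bond=70.9388
(1,0): Delta=-0.7370 Bond=105.1485
(1,1): Delta=-0.2897 Bond=52.2726
(2,0): Delta=-1.0000 Bond=139.5207
(2,1): Delta=-0.5627 Bond=92.9988
(2,2): Delta=-0.1088 Bond=23.7759
(3,0): Delta=-1.0000 Bond=153.4727
(3,1): Delta=-1.0000 Bond=153.4727
(3,2): Delta=-0.2729 Bond=53.6834
(3,3): Delta=0.0000 Bond=0.0000
V0=18.5210

Since d<R<u, set p* = (R−d)/(u−d) = 0.5128; price each node as the discounted p*-expectation of its children.
At expiry t=4: V(4,0)=95.3368, V(4,1)=63.4941, V(4,2)=17.8528, V(4,3)=0.0000, V(4,4)=0.0000
  t=3,j=0: stock 81.6480 → up 105.3259 (V=63.4941), down 73.4832 (V=95.3368). Price 71.8247; hedge Δ=-1.0000, bond B=153.4727.
  t=3,j=1: stock 117.0288 → up 150.9672 (V=17.8528), down 105.3259 (V=63.4941). Price 36.4439; hedge Δ=-1.0000, bond B=153.4727.
  t=3,j=2: stock 167.7413 → up 216.3863 (V=0.0000), down 150.9672 (V=17.8528). Price 7.9069; hedge Δ=-0.2729, bond B=53.6834.
  t=3,j=3: stock 240.4292 → up 310.1536 (V=0.0000), down 216.3863 (V=0.0000). Price 0.0000; hedge Δ=0.0000, bond B=0.0000.
  t=2,j=0: stock 90.7200 → up 117.0288 (V=36.4439), down 81.6480 (V=71.8247). Price 48.8007; hedge Δ=-1.0000, bond B=139.5207.
  t=2,j=1: stock 130.0320 → up 167.7413 (V=7.9069), down 117.0288 (V=36.4439). Price 19.8268; hedge Δ=-0.5627, bond B=92.9988.
  t=2,j=2: stock 186.3792 → up 240.4292 (V=0.0000), down 167.7413 (V=7.9069). Price 3.5019; hedge Δ=-0.1088, bond B=23.7759.
  t=1,j=0: stock 100.8000 → up 130.0320 (V=19.8268), down 90.7200 (V=48.8007). Price 30.8566; hedge Δ=-0.7370, bond B=105.1485.
  t=1,j=1: stock 144.4800 → up 186.3792 (V=3.5019), down 130.0320 (V=19.8268). Price 10.4137; hedge Δ=-0.2897, bond B=52.2726.
  t=0,j=0: stock 112.0000 → up 144.4800 (V=10.4137), down 100.8000 (V=30.8566). Price 18.5210; hedge Δ=-0.4680, bond B=70.9388.
Self-financing check: at every node Δ·S+B equals the discounted successor values.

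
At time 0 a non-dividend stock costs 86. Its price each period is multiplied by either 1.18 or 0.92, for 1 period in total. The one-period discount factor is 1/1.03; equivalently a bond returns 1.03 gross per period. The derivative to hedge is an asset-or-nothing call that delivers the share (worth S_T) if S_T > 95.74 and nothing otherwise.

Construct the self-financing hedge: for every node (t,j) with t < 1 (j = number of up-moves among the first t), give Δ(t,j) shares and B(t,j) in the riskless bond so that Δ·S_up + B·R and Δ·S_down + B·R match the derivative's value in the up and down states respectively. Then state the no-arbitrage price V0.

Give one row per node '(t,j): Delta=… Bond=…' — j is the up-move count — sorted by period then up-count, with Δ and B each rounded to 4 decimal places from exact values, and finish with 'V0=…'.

(0,0): Delta=4.5385 Bond=-348.6243
V0=41.6833

The replicating-portfolio and risk-neutral prices coincide; use p* = (1.03−0.92)/(1.18−0.92) = 0.4231 for the latter.
Terminal payoffs: V(1,0)=0.0000, V(1,1)=101.4800
(0,0): S=86.0000. Δ = (V_up−V_dn)/(S_up−S_dn) = (101.4800−0.0000)/(101.4800−79.1200) = 4.5385. V = [p*·101.4800 + (1−p*)·0.0000]/1.03 = 41.6833. B = V − Δ·S = -348.6243.
The time-0 hedge costs 41.6833, which is the no-arbitrage price.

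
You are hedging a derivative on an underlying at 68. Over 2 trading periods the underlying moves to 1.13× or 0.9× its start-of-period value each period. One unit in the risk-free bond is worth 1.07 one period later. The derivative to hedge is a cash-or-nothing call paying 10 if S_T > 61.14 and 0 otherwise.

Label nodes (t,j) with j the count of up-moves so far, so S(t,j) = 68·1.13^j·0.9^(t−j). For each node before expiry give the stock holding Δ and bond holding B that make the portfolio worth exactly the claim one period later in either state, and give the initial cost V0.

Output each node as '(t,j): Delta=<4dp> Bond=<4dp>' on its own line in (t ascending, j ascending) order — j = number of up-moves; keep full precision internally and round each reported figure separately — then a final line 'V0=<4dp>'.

Risk-neutral probability p* = (R−d)/(u−d) = (1.07−0.9)/(1.13−0.9) = 0.7391.
Terminal payoffs: V(2,0)=0.0000, V(2,1)=10.0000, V(2,2)=10.0000
  t=1,j=0: stock 61.2000 → up 69.1560 (V=10.0000), down 55.0800 (V=0.0000). Price 6.9078; hedge Δ=0.7104, bond B=-36.5705.
  t=1,j=1: stock 76.8400 → up 86.8292 (V=10.0000), down 69.1560 (V=10.0000). Price 9.3458; hedge Δ=0.0000, bond B=9.3458.
  t=0,j=0: stock 68.0000 → up 76.8400 (V=9.3458), down 61.2000 (V=6.9078). Price 8.1400; hedge Δ=0.1559, bond B=-2.4602.
The time-0 hedge costs 8.1400, which is the no-arbitrage price.

(0,0): Delta=0.1559 Bond=-2.4602
(1,0): Delta=0.7104 Bond=-36.5705
(1,1): Delta=0.0000 Bond=9.3458
V0=8.1400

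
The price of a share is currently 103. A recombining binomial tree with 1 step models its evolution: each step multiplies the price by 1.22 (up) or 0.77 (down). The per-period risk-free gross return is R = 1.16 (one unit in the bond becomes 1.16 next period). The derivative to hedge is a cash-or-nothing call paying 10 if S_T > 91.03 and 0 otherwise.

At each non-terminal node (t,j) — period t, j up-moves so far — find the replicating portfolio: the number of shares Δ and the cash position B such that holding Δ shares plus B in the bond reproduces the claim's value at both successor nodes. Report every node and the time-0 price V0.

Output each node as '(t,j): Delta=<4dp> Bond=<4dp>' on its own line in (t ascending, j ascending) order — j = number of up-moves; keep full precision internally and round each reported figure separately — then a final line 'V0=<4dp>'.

(0,0): Delta=0.2157 Bond=-14.7510
V0=7.4713

Since d<R<u, set p* = (R−d)/(u−d) = 0.8667; price each node as the discounted p*-expectation of its children.
At expiry t=1: V(1,0)=0.0000, V(1,1)=10.0000
  t=0,j=0: stock 103.0000 → up 125.6600 (V=10.0000), down 79.3100 (V=0.0000). Price 7.4713; hedge Δ=0.2157, bond B=-14.7510.
Check: Δ(0,0)·S0 + B(0,0) = 7.4713 = V0.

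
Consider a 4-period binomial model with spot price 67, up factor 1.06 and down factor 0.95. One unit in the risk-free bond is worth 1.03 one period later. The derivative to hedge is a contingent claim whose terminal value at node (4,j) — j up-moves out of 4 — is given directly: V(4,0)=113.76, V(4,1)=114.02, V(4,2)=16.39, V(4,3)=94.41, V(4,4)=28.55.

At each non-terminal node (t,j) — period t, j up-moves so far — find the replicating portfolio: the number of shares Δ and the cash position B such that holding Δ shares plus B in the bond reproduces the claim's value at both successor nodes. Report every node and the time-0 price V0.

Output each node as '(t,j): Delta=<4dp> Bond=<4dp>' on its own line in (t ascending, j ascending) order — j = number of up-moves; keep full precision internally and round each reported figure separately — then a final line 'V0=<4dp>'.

The replicating-portfolio and risk-neutral prices coincide; use p* = (1.03−0.95)/(1.06−0.95) = 0.7273 for the latter.
At expiry t=4: V(4,0)=113.7600, V(4,1)=114.0200, V(4,2)=16.3900, V(4,3)=94.4100, V(4,4)=28.5500
Node (3,0) S=57.4441: V=(p*·114.0200+(1−p*)·113.7600)/1.03=110.6302; Δ=(114.0200−113.7600)/(60.8908−54.5719)=0.0411; B=V−Δ·S=108.2665
Node (3,1) S=64.0956: V=(p*·16.3900+(1−p*)·114.0200)/1.03=41.7635; Δ=(16.3900−114.0200)/(67.9413−60.8908)=-13.8472; B=V−Δ·S=929.3089
Node (3,2) S=71.5171: V=(p*·94.4100+(1−p*)·16.3900)/1.03=71.0018; Δ=(94.4100−16.3900)/(75.8082−67.9413)=9.9175; B=V−Δ·S=-638.2710
Node (3,3) S=79.7981: V=(p*·28.5500+(1−p*)·94.4100)/1.03=45.1571; Δ=(28.5500−94.4100)/(84.5860−75.8082)=-7.5030; B=V−Δ·S=643.8844
Node (2,0) S=60.4675: V=(p*·41.7635+(1−p*)·110.6302)/1.03=58.7818; Δ=(41.7635−110.6302)/(64.0956−57.4441)=-10.3537; B=V−Δ·S=684.8430
Node (2,1) S=67.4690: V=(p*·71.0018+(1−p*)·41.7635)/1.03=61.1919; Δ=(71.0018−41.7635)/(71.5171−64.0956)=3.9396; B=V−Δ·S=-204.6109
Node (2,2) S=75.2812: V=(p*·45.1571+(1−p*)·71.0018)/1.03=50.6851; Δ=(45.1571−71.0018)/(79.7981−71.5171)=-3.1210; B=V−Δ·S=285.6366
Node (1,0) S=63.6500: V=(p*·61.1919+(1−p*)·58.7818)/1.03=58.7715; Δ=(61.1919−58.7818)/(67.4690−60.4675)=0.3442; B=V−Δ·S=36.8616
Node (1,1) S=71.0200: V=(p*·50.6851+(1−p*)·61.1919)/1.03=51.9909; Δ=(50.6851−61.1919)/(75.2812−67.4690)=-1.3449; B=V−Δ·S=147.5075
Node (0,0) S=67.0000: V=(p*·51.9909+(1−p*)·58.7715)/1.03=52.2720; Δ=(51.9909−58.7715)/(71.0200−63.6500)=-0.9200; B=V−Δ·S=113.9139
The time-0 hedge costs 52.2720, which is the no-arbitrage price.

(0,0): Delta=-0.9200 Bond=113.9139
(1,0): Delta=0.3442 Bond=36.8616
(1,1): Delta=-1.3449 Bond=147.5075
(2,0): Delta=-10.3537 Bond=684.8430
(2,1): Delta=3.9396 Bond=-204.6109
(2,2): Delta=-3.1210 Bond=285.6366
(3,0): Delta=0.0411 Bond=108.2665
(3,1): Delta=-13.8472 Bond=929.3089
(3,2): Delta=9.9175 Bond=-638.2710
(3,3): Delta=-7.5030 Bond=643.8844
V0=52.2720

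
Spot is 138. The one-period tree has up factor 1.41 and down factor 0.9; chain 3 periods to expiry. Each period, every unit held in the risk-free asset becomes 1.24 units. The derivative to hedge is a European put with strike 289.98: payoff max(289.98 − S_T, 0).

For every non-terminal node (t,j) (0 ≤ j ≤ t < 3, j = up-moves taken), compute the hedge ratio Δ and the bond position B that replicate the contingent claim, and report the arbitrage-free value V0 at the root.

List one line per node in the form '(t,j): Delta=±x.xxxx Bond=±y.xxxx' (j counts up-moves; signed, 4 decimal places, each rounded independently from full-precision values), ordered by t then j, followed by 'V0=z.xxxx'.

Under the risk-neutral measure, an up-move has probability p* = (R−d)/(u−d) = 0.6667 and values discount at R = 1.24.
Payoff layer (t=3): V(3,0)=189.3780, V(3,1)=132.3702, V(3,2)=43.0580, V(3,3)=0.0000
  t=2,j=0: stock 111.7800 → up 157.6098 (V=132.3702), down 100.6020 (V=189.3780). Price 122.0748; hedge Δ=-1.0000, bond B=233.8548.
  t=2,j=1: stock 175.1220 → up 246.9220 (V=43.0580), down 157.6098 (V=132.3702). Price 58.7328; hedge Δ=-1.0000, bond B=233.8548.
  t=2,j=2: stock 274.3578 → up 386.8445 (V=0.0000), down 246.9220 (V=43.0580). Price 11.5747; hedge Δ=-0.3077, bond B=96.0021.
  t=1,j=0: stock 124.2000 → up 175.1220 (V=58.7328), down 111.7800 (V=122.0748). Price 64.3926; hedge Δ=-1.0000, bond B=188.5926.
  t=1,j=1: stock 194.5800 → up 274.3578 (V=11.5747), down 175.1220 (V=58.7328). Price 22.0114; hedge Δ=-0.4752, bond B=114.4783.
  t=0,j=0: stock 138.0000 → up 194.5800 (V=22.0114), down 124.2000 (V=64.3926). Price 29.1439; hedge Δ=-0.6022, bond B=112.2444.
Each (Δ,B) replicates both successor values, so the strategy is self-financing and V0 is arbitrage-free.

(0,0): Delta=-0.6022 Bond=112.2444
(1,0): Delta=-1.0000 Bond=188.5926
(1,1): Delta=-0.4752 Bond=114.4783
(2,0): Delta=-1.0000 Bond=233.8548
(2,1): Delta=-1.0000 Bond=233.8548
(2,2): Delta=-0.3077 Bond=96.0021
V0=29.1439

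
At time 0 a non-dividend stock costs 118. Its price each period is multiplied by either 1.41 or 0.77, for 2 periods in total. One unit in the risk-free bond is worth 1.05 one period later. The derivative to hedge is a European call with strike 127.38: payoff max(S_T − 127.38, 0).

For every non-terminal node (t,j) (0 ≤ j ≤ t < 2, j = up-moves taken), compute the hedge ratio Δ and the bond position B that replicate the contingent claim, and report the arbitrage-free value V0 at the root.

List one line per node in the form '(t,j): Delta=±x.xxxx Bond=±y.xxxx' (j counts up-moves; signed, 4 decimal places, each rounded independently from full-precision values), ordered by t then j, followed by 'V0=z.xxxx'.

Risk-neutral probability p* = (R−d)/(u−d) = (1.05−0.77)/(1.41−0.77) = 0.4375.
Payoff layer (t=2): V(2,0)=0.0000, V(2,1)=0.7326, V(2,2)=107.2158
  t=1,j=0: stock 90.8600 → up 128.1126 (V=0.7326), down 69.9622 (V=0.0000). Price 0.3052; hedge Δ=0.0126, bond B=-0.8394.
  t=1,j=1: stock 166.3800 → up 234.5958 (V=107.2158), down 128.1126 (V=0.7326). Price 45.0657; hedge Δ=1.0000, bond B=-121.3143.
  t=0,j=0: stock 118.0000 → up 166.3800 (V=45.0657), down 90.8600 (V=0.3052). Price 18.9409; hedge Δ=0.5927, bond B=-50.9973.
Self-financing check: at every node Δ·S+B equals the discounted successor values.

(0,0): Delta=0.5927 Bond=-50.9973
(1,0): Delta=0.0126 Bond=-0.8394
(1,1): Delta=1.0000 Bond=-121.3143
V0=18.9409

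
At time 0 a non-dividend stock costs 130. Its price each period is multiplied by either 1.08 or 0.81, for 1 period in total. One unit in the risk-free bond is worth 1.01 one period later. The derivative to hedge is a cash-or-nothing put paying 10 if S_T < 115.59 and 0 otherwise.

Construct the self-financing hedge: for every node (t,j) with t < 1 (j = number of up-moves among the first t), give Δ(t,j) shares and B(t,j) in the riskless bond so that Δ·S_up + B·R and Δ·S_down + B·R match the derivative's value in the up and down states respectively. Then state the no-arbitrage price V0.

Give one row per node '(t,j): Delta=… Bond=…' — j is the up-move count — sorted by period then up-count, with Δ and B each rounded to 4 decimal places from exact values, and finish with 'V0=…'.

(0,0): Delta=-0.2849 Bond=39.6040
V0=2.5669

No-arbitrage ⇒ martingale measure with p* = (R−d)/(u−d) = 0.7407.
Payoff layer (t=1): V(1,0)=10.0000, V(1,1)=0.0000
Node (0,0) S=130.0000: V=(p*·0.0000+(1−p*)·10.0000)/1.01=2.5669; Δ=(0.0000−10.0000)/(140.4000−105.3000)=-0.2849; B=V−Δ·S=39.6040
Check: Δ(0,0)·S0 + B(0,0) = 2.5669 = V0.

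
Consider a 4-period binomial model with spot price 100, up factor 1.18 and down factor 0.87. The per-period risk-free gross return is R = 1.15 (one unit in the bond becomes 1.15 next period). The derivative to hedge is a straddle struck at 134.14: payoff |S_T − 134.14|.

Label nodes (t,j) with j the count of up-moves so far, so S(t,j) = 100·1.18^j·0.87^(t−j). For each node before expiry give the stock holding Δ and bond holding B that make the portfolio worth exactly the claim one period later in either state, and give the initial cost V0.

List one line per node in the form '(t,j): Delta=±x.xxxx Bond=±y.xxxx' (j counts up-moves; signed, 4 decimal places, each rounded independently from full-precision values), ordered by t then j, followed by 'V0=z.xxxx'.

Since d<R<u, set p* = (R−d)/(u−d) = 0.9032; price each node as the discounted p*-expectation of its children.
Terminal values V(4,·): V(4,0)=76.8502, V(4,1)=56.4366, V(4,2)=28.7492, V(4,3)=8.8038, V(4,4)=59.7378
(3,0): S=65.8503. Δ = (V_up−V_dn)/(S_up−S_dn) = (56.4366−76.8502)/(77.7034−57.2898) = -1.0000. V = [p*·56.4366 + (1−p*)·76.8502]/1.15 = 50.7932. B = V − Δ·S = 116.6435.
(3,1): S=89.3142. Δ = (V_up−V_dn)/(S_up−S_dn) = (28.7492−56.4366)/(105.3908−77.7034) = -1.0000. V = [p*·28.7492 + (1−p*)·56.4366]/1.15 = 27.3293. B = V − Δ·S = 116.6435.
(3,2): S=121.1388. Δ = (V_up−V_dn)/(S_up−S_dn) = (8.8038−28.7492)/(142.9438−105.3908) = -0.5311. V = [p*·8.8038 + (1−p*)·28.7492]/1.15 = 9.3339. B = V − Δ·S = 73.6741.
(3,3): S=164.3032. Δ = (V_up−V_dn)/(S_up−S_dn) = (59.7378−8.8038)/(193.8778−142.9438) = 1.0000. V = [p*·59.7378 + (1−p*)·8.8038]/1.15 = 47.6597. B = V − Δ·S = -116.6435.
(2,0): S=75.6900. Δ = (V_up−V_dn)/(S_up−S_dn) = (27.3293−50.7932)/(89.3142−65.8503) = -1.0000. V = [p*·27.3293 + (1−p*)·50.7932]/1.15 = 25.7391. B = V − Δ·S = 101.4291.
(2,1): S=102.6600. Δ = (V_up−V_dn)/(S_up−S_dn) = (9.3339−27.3293)/(121.1388−89.3142) = -0.5655. V = [p*·9.3339 + (1−p*)·27.3293]/1.15 = 9.6308. B = V − Δ·S = 67.6804.
(2,2): S=139.2400. Δ = (V_up−V_dn)/(S_up−S_dn) = (47.6597−9.3339)/(164.3032−121.1388) = 0.8879. V = [p*·47.6597 + (1−p*)·9.3339]/1.15 = 38.2181. B = V − Δ·S = -85.4136.
(1,0): S=87.0000. Δ = (V_up−V_dn)/(S_up−S_dn) = (9.6308−25.7391)/(102.6600−75.6900) = -0.5973. V = [p*·9.6308 + (1−p*)·25.7391]/1.15 = 9.7301. B = V − Δ·S = 61.6925.
(1,1): S=118.0000. Δ = (V_up−V_dn)/(S_up−S_dn) = (38.2181−9.6308)/(139.2400−102.6600) = 0.7815. V = [p*·38.2181 + (1−p*)·9.6308]/1.15 = 30.8274. B = V − Δ·S = -61.3896.
(0,0): S=100.0000. Δ = (V_up−V_dn)/(S_up−S_dn) = (30.8274−9.7301)/(118.0000−87.0000) = 0.6806. V = [p*·30.8274 + (1−p*)·9.7301]/1.15 = 25.0311. B = V − Δ·S = -43.0247.
Each (Δ,B) replicates both successor values, so the strategy is self-financing and V0 is arbitrage-free.

(0,0): Delta=0.6806 Bond=-43.0247
(1,0): Delta=-0.5973 Bond=61.6925
(1,1): Delta=0.7815 Bond=-61.3896
(2,0): Delta=-1.0000 Bond=101.4291
(2,1): Delta=-0.5655 Bond=67.6804
(2,2): Delta=0.8879 Bond=-85.4136
(3,0): Delta=-1.0000 Bond=116.6435
(3,1): Delta=-1.0000 Bond=116.6435
(3,2): Delta=-0.5311 Bond=73.6741
(3,3): Delta=1.0000 Bond=-116.6435
V0=25.0311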